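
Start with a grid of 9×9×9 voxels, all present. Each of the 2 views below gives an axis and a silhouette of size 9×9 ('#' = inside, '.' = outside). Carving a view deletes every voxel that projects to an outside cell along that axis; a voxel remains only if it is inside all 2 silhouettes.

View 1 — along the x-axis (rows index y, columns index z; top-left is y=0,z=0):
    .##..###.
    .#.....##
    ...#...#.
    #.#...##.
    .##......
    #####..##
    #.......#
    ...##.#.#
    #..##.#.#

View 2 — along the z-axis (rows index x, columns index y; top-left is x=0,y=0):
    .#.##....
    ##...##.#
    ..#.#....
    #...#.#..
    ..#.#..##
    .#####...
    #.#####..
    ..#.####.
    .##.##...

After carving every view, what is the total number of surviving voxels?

128 voxels

initial block: 9^3 = 729
carve view 1 (along x, YZ-mask fill 34/81): 306 voxels remain
carve view 2 (along z, XY-mask fill 37/81): 128 voxels remain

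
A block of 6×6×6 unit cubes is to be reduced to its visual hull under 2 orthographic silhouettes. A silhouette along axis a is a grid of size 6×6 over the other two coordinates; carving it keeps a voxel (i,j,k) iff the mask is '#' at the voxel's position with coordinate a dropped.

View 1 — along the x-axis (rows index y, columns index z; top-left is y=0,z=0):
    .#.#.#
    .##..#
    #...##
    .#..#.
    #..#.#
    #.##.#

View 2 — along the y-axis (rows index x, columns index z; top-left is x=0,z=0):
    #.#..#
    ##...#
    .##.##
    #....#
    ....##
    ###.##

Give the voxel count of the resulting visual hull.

63 voxels

full grid |V| = 216
[1] x-view keeps 18 columns → grid now 108
[2] y-view keeps 19 columns → grid now 63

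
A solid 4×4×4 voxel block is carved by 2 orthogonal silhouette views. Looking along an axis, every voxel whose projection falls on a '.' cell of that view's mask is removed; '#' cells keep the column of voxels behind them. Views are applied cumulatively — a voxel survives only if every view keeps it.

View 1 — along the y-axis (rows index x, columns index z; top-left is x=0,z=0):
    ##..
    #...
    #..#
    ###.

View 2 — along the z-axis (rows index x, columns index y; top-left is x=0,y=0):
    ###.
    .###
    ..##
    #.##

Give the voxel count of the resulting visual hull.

22 voxels

start: 4×4×4 = 64 voxels
  1. axis=1 (XZ plane), |mask|=8  ⇒  voxels=32
  2. axis=2 (XY plane), |mask|=11  ⇒  voxels=22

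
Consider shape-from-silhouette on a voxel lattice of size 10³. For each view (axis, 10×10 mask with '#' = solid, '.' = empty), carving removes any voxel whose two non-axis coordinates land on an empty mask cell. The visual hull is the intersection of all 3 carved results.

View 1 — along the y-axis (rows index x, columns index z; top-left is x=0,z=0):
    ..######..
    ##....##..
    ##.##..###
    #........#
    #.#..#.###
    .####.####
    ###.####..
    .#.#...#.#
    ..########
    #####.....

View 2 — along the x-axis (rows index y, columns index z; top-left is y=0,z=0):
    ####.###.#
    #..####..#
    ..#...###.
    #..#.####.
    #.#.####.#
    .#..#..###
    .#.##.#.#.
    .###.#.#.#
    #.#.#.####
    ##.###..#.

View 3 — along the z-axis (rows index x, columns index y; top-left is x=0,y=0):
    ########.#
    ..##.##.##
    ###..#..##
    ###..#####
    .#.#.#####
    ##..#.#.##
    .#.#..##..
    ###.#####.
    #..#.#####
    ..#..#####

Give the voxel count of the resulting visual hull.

initial block: 10^3 = 1000
  1. axis=1 (XZ plane), |mask|=57  ⇒  voxels=570
  2. axis=0 (YZ plane), |mask|=60  ⇒  voxels=343
  3. axis=2 (XY plane), |mask|=67  ⇒  voxels=220

remaining voxels: 220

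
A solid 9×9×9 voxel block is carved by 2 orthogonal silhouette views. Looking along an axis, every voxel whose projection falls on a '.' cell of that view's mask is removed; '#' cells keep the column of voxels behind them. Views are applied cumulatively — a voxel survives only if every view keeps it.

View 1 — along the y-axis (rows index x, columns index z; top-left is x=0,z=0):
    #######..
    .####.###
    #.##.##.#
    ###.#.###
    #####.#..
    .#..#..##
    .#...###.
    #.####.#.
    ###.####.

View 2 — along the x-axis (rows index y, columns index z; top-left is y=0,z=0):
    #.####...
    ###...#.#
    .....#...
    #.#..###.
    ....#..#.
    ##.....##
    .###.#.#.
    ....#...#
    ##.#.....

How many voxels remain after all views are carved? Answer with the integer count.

remaining voxels: 192

start: 9×9×9 = 729 voxels
  1. axis=1 (XZ plane), |mask|=54  ⇒  voxels=486
  2. axis=0 (YZ plane), |mask|=32  ⇒  voxels=192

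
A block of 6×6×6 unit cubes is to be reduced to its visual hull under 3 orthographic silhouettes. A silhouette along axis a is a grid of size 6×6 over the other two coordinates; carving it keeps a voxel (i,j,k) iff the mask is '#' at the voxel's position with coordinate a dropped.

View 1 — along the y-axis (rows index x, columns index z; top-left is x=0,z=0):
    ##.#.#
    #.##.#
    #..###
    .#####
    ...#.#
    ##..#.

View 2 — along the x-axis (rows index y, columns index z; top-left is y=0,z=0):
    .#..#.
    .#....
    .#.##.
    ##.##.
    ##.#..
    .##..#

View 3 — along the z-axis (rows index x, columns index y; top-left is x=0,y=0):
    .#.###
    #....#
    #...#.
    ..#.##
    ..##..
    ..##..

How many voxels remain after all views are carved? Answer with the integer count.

voxel count = 29

initial block: 6^3 = 216
  1. axis=1 (XZ plane), |mask|=22  ⇒  voxels=132
  2. axis=0 (YZ plane), |mask|=16  ⇒  voxels=57
  3. axis=2 (XY plane), |mask|=15  ⇒  voxels=29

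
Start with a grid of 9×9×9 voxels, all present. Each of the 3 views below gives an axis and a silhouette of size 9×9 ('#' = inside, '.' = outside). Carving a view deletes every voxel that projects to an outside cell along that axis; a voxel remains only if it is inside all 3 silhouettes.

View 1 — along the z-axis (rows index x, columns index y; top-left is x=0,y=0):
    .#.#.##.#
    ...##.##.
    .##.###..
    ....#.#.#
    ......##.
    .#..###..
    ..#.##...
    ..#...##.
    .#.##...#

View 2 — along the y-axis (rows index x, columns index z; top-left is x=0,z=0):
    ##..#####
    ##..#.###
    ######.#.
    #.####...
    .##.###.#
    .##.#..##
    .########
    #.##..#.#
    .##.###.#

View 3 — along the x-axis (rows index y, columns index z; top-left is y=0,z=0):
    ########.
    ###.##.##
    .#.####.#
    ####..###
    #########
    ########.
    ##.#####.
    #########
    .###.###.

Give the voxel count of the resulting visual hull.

169 voxels

start: 9×9×9 = 729 voxels
carve view 1 (along z, XY-mask fill 33/81): 297 voxels remain
carve view 2 (along y, XZ-mask fill 55/81): 204 voxels remain
carve view 3 (along x, YZ-mask fill 67/81): 169 voxels remain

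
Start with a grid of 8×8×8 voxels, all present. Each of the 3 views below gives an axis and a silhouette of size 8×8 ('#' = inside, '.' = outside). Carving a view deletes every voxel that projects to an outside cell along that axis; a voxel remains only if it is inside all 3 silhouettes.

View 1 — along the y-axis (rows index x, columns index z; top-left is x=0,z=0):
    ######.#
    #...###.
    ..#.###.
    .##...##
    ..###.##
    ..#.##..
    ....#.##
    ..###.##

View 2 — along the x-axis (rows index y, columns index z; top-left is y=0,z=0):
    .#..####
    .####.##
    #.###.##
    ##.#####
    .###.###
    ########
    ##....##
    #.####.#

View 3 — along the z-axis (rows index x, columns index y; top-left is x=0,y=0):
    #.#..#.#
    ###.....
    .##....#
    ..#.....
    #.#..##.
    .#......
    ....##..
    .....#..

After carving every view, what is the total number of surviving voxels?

full grid |V| = 512
V1 y: intersect with XZ mask (35 set) -- 280 left
V2 x: intersect with YZ mask (48 set) -- 214 left
V3 z: intersect with XY mask (19 set) -- 69 left

69 voxels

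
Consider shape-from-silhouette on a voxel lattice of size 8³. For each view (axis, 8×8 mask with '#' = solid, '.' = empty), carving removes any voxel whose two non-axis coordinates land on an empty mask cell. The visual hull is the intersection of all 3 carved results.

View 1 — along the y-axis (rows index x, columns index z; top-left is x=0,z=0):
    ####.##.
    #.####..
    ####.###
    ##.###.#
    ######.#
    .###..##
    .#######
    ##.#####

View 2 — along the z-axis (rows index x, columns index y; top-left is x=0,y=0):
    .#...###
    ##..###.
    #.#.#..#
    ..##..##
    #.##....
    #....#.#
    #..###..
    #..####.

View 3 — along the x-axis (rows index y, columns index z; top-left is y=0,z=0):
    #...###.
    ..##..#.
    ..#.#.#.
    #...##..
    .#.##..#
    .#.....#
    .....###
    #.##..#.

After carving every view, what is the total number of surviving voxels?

|visual hull| = 79

full grid |V| = 512
step 1: project along y, AND mask (50/64) → |grid| = 400
step 2: project along z, AND mask (32/64) → |grid| = 200
step 3: project along x, AND mask (26/64) → |grid| = 79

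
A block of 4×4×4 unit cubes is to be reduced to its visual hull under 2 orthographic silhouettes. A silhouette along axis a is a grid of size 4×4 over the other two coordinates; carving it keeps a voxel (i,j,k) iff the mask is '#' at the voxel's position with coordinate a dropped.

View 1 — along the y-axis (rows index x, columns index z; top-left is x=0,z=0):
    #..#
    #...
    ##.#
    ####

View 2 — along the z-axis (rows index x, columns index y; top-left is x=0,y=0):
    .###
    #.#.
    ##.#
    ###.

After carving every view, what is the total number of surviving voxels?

29 voxels

start: 4×4×4 = 64 voxels
V1 y: intersect with XZ mask (10 set) -- 40 left
V2 z: intersect with XY mask (11 set) -- 29 left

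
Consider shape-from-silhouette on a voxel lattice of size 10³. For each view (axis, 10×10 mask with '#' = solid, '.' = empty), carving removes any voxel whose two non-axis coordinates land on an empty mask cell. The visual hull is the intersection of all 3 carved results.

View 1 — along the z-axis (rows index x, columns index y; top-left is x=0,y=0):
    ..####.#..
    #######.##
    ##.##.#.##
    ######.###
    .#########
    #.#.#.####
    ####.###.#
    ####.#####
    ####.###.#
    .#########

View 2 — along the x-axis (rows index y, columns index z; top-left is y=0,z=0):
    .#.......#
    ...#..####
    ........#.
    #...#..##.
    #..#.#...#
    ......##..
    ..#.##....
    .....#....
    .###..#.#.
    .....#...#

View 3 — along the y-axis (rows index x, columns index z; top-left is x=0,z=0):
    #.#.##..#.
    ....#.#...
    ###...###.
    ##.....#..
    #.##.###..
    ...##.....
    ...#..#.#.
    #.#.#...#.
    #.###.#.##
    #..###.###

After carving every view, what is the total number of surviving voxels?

voxel count = 101

initial block: 10^3 = 1000
  1. axis=2 (XY plane), |mask|=80  ⇒  voxels=800
  2. axis=0 (YZ plane), |mask|=29  ⇒  voxels=228
  3. axis=1 (XZ plane), |mask|=45  ⇒  voxels=101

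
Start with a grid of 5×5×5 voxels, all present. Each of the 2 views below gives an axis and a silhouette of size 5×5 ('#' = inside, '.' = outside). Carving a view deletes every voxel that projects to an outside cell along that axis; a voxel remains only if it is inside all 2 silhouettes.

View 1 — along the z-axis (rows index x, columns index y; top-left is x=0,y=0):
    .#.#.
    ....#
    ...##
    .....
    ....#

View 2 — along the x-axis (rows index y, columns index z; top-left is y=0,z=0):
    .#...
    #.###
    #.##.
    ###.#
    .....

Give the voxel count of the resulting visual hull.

|visual hull| = 12

before carving: 125 voxels (5×5×5)
carve view 1 (along z, XY-mask fill 6/25): 30 voxels remain
carve view 2 (along x, YZ-mask fill 12/25): 12 voxels remain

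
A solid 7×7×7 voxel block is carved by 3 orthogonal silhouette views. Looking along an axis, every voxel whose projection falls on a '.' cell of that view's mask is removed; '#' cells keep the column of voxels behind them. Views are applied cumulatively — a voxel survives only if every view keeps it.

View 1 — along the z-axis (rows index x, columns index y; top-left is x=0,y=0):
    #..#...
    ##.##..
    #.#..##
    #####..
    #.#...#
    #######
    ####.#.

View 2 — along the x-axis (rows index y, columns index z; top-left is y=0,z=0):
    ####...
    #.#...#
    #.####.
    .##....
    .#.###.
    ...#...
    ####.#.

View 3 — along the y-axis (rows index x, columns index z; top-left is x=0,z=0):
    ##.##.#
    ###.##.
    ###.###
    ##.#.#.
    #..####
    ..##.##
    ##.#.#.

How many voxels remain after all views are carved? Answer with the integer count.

68 voxels

full grid |V| = 343
step 1: project along z, AND mask (30/49) → |grid| = 210
step 2: project along x, AND mask (24/49) → |grid| = 105
step 3: project along y, AND mask (33/49) → |grid| = 68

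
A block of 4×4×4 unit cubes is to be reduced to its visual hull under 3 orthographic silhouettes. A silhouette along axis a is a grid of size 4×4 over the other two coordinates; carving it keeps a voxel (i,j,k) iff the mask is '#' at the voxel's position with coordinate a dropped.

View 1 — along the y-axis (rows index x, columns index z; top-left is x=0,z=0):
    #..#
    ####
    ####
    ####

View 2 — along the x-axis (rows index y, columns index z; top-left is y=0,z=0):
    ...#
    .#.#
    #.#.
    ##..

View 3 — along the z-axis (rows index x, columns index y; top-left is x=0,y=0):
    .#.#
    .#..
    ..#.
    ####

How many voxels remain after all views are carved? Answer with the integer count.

start: 4×4×4 = 64 voxels
carve view 1 (along y, XZ-mask fill 14/16): 56 voxels remain
carve view 2 (along x, YZ-mask fill 7/16): 25 voxels remain
carve view 3 (along z, XY-mask fill 8/16): 13 voxels remain

remaining voxels: 13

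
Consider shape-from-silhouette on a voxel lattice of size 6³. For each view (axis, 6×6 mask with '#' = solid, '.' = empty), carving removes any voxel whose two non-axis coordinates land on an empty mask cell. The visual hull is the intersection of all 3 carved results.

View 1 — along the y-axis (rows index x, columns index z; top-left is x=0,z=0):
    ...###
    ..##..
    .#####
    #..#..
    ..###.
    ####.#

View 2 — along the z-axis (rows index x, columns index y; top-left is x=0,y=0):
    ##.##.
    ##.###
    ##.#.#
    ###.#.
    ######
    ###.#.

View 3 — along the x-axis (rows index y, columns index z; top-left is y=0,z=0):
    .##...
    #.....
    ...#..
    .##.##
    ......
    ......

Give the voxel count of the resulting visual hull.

20 voxels

before carving: 216 voxels (6×6×6)
V1 y: intersect with XZ mask (20 set) -- 120 left
V2 z: intersect with XY mask (27 set) -- 88 left
V3 x: intersect with YZ mask (8 set) -- 20 left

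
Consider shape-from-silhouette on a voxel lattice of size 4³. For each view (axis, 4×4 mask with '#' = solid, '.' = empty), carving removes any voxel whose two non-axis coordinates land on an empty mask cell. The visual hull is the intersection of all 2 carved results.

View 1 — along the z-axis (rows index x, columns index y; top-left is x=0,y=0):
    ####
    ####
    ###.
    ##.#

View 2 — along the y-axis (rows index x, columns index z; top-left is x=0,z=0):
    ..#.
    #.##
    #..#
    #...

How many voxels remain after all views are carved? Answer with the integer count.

remaining voxels: 25

start: 4×4×4 = 64 voxels
after view 1 [z-axis, 14 of 16 cells solid] → remaining = 56
after view 2 [y-axis, 7 of 16 cells solid] → remaining = 25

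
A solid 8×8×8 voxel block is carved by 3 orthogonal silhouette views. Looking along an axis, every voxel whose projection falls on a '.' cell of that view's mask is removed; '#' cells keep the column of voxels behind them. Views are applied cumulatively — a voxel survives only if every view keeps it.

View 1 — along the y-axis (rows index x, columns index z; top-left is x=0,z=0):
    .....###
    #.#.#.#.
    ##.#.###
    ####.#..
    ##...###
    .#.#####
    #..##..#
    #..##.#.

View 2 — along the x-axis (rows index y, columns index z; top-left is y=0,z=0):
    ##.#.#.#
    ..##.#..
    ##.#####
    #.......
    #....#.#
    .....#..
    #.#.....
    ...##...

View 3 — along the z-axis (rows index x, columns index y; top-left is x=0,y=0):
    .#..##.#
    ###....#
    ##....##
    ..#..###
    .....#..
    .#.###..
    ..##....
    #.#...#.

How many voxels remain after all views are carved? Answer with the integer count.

remaining voxels: 45

before carving: 512 voxels (8×8×8)
[1] y-view keeps 37 columns → grid now 296
[2] x-view keeps 24 columns → grid now 116
[3] z-view keeps 26 columns → grid now 45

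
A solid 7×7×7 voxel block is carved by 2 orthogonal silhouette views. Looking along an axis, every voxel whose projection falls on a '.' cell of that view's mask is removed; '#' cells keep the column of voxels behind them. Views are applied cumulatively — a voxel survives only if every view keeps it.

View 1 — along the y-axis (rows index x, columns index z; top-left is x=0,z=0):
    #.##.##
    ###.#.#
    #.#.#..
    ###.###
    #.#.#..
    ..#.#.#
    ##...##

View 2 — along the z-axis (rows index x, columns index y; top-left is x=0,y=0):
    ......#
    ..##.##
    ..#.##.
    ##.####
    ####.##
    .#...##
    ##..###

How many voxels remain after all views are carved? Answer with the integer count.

117 voxels

start: 7×7×7 = 343 voxels
after view 1 [y-axis, 29 of 49 cells solid] → remaining = 203
after view 2 [z-axis, 28 of 49 cells solid] → remaining = 117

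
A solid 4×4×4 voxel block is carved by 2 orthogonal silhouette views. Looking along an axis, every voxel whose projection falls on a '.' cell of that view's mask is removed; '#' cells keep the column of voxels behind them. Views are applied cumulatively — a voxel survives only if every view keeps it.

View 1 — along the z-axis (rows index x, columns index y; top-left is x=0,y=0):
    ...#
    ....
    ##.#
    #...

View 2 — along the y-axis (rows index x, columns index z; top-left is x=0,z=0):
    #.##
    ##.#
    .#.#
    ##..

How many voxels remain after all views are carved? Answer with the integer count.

11 voxels

full grid |V| = 64
after view 1 [z-axis, 5 of 16 cells solid] → remaining = 20
after view 2 [y-axis, 10 of 16 cells solid] → remaining = 11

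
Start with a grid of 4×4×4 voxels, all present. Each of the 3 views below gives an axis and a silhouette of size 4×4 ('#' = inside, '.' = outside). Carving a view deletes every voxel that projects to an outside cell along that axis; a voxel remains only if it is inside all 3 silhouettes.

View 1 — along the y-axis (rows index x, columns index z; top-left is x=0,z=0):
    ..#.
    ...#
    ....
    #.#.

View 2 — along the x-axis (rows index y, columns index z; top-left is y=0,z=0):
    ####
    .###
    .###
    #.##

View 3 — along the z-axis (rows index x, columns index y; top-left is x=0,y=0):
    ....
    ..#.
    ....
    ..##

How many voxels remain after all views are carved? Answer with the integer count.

remaining voxels: 4

start: 4×4×4 = 64 voxels
[1] y-view keeps 4 columns → grid now 16
[2] x-view keeps 13 columns → grid now 14
[3] z-view keeps 3 columns → grid now 4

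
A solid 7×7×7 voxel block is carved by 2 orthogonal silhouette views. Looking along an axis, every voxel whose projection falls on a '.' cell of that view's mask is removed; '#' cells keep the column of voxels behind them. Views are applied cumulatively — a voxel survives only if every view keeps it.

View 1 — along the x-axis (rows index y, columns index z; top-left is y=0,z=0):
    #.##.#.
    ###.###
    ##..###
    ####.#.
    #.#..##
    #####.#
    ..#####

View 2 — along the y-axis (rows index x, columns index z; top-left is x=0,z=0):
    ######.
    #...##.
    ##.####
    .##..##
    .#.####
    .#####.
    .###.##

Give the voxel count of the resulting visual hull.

full grid |V| = 343
V1 x: intersect with YZ mask (35 set) -- 245 left
V2 y: intersect with XZ mask (34 set) -- 168 left

voxel count = 168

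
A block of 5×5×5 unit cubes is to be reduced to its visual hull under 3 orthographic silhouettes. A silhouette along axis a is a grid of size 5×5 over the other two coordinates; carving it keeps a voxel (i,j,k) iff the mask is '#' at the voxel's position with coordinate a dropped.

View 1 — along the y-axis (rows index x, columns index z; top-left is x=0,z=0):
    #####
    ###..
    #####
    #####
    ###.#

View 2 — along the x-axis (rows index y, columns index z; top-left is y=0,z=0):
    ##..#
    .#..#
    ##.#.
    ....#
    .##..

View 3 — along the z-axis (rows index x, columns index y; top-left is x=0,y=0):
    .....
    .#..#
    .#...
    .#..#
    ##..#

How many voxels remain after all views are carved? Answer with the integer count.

voxel count = 16

before carving: 125 voxels (5×5×5)
  1. axis=1 (XZ plane), |mask|=22  ⇒  voxels=110
  2. axis=0 (YZ plane), |mask|=11  ⇒  voxels=50
  3. axis=2 (XY plane), |mask|=8  ⇒  voxels=16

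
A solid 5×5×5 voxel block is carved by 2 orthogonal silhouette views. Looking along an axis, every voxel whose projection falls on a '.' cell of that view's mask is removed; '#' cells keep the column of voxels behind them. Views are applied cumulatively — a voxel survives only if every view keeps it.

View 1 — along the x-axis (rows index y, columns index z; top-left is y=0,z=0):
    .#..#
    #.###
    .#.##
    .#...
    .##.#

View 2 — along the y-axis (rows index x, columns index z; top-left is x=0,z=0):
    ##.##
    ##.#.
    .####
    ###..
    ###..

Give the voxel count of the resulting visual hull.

|visual hull| = 44

before carving: 125 voxels (5×5×5)
after view 1 [x-axis, 13 of 25 cells solid] → remaining = 65
after view 2 [y-axis, 17 of 25 cells solid] → remaining = 44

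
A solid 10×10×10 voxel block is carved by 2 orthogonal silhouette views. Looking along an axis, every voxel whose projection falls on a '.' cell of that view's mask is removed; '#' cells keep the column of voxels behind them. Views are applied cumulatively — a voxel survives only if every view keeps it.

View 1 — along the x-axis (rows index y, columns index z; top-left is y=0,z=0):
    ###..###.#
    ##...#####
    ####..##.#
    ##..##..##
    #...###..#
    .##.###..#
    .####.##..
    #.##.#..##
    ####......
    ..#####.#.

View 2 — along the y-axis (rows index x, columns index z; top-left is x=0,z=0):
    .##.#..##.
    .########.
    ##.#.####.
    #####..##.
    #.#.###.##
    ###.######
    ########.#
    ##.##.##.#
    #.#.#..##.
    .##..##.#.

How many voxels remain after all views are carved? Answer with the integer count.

full grid |V| = 1000
[1] x-view keeps 60 columns → grid now 600
[2] y-view keeps 69 columns → grid now 409

409 voxels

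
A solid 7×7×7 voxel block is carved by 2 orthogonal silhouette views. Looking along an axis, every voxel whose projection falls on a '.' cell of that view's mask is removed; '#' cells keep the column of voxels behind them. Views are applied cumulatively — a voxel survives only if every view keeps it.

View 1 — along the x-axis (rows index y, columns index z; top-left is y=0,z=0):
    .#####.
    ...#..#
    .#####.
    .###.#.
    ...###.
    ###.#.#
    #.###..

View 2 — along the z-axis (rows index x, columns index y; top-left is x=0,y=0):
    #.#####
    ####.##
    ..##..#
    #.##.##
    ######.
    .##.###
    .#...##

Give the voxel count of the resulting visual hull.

full grid |V| = 343
[1] x-view keeps 28 columns → grid now 196
[2] z-view keeps 34 columns → grid now 141

remaining voxels: 141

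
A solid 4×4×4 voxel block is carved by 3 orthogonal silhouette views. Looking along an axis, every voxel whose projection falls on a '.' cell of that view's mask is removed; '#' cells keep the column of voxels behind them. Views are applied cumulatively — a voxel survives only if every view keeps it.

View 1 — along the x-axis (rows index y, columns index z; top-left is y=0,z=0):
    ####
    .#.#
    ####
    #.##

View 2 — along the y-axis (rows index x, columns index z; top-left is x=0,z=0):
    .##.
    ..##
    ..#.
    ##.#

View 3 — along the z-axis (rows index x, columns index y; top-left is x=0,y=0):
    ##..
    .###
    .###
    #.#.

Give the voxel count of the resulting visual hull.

start: 4×4×4 = 64 voxels
  1. axis=0 (YZ plane), |mask|=13  ⇒  voxels=52
  2. axis=1 (XZ plane), |mask|=8  ⇒  voxels=26
  3. axis=2 (XY plane), |mask|=10  ⇒  voxels=16

remaining voxels: 16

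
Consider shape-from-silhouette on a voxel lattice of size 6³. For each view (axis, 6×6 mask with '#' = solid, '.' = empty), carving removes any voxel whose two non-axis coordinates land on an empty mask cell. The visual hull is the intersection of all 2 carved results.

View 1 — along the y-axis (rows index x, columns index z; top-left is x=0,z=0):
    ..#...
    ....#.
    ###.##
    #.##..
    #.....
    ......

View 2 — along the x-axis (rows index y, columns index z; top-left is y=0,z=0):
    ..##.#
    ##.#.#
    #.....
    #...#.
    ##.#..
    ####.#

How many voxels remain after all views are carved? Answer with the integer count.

remaining voxels: 33

start: 6×6×6 = 216 voxels
  1. axis=1 (XZ plane), |mask|=11  ⇒  voxels=66
  2. axis=0 (YZ plane), |mask|=18  ⇒  voxels=33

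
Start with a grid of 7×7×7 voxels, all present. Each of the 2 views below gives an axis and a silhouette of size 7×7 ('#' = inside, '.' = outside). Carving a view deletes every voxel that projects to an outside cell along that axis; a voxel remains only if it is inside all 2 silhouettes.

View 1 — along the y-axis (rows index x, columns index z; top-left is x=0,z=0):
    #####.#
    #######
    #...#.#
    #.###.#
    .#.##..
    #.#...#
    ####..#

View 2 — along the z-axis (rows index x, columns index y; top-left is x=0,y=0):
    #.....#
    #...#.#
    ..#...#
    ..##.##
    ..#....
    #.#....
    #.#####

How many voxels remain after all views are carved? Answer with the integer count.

98 voxels

before carving: 343 voxels (7×7×7)
carve view 1 (along y, XZ-mask fill 32/49): 224 voxels remain
carve view 2 (along z, XY-mask fill 20/49): 98 voxels remain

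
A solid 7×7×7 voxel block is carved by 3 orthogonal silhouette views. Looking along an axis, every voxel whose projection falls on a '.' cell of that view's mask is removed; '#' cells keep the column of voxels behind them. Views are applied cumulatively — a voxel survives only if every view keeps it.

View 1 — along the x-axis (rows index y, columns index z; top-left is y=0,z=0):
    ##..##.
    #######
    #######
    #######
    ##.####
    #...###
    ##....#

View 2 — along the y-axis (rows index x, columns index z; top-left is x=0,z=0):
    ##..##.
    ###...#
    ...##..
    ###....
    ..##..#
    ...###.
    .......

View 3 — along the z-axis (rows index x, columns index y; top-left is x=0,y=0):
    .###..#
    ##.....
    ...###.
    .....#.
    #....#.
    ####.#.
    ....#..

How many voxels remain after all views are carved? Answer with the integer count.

start: 7×7×7 = 343 voxels
[1] x-view keeps 38 columns → grid now 266
[2] y-view keeps 19 columns → grid now 102
[3] z-view keeps 18 columns → grid now 40

|visual hull| = 40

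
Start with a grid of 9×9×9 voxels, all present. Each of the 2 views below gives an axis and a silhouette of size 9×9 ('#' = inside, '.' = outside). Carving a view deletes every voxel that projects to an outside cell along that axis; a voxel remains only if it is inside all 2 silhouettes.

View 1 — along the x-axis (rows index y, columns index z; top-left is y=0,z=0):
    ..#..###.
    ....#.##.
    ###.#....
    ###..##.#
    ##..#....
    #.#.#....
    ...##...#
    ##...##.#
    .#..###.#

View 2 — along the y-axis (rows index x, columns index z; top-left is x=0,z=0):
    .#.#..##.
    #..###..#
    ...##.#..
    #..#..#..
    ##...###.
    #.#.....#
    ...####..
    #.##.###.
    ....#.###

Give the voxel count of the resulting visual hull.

voxel count = 144

start: 9×9×9 = 729 voxels
after view 1 [x-axis, 36 of 81 cells solid] → remaining = 324
after view 2 [y-axis, 37 of 81 cells solid] → remaining = 144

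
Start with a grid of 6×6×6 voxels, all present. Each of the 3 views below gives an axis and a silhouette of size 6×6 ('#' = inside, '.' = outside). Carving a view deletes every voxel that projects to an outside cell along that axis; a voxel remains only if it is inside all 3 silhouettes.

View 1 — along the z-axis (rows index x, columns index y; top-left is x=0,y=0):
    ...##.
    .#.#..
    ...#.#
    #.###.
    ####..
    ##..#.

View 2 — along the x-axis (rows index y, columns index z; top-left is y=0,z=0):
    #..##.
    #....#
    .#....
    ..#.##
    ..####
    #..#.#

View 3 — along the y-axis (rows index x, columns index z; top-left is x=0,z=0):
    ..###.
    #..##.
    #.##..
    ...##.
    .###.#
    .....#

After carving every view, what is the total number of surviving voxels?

voxel count = 22

initial block: 6^3 = 216
carve view 1 (along z, XY-mask fill 17/36): 102 voxels remain
carve view 2 (along x, YZ-mask fill 16/36): 47 voxels remain
carve view 3 (along y, XZ-mask fill 16/36): 22 voxels remain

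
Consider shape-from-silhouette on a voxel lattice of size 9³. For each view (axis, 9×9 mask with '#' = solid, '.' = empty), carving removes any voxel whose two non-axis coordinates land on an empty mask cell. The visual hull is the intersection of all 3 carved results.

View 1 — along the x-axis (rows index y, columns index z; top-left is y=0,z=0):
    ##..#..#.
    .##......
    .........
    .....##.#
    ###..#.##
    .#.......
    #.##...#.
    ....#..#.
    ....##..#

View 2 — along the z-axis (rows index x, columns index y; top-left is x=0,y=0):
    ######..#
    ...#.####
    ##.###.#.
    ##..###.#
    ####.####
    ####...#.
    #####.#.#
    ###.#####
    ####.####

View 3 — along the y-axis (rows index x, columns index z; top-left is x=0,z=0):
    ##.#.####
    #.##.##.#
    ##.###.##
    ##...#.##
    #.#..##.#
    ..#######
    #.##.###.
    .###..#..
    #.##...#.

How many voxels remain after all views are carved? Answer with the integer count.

full grid |V| = 729
  1. axis=0 (YZ plane), |mask|=25  ⇒  voxels=225
  2. axis=2 (XY plane), |mask|=60  ⇒  voxels=163
  3. axis=1 (XZ plane), |mask|=51  ⇒  voxels=99

remaining voxels: 99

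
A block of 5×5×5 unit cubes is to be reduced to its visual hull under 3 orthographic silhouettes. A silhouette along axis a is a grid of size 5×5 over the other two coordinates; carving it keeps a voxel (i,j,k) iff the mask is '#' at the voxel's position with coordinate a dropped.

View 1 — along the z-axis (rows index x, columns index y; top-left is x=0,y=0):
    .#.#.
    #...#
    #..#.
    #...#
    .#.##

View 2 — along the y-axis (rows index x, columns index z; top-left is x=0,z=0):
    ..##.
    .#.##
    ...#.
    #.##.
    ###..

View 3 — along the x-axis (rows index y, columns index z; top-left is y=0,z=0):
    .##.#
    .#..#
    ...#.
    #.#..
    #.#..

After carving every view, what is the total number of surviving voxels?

initial block: 5^3 = 125
V1 z: intersect with XY mask (11 set) -- 55 left
V2 y: intersect with XZ mask (12 set) -- 27 left
V3 x: intersect with YZ mask (10 set) -- 11 left

|visual hull| = 11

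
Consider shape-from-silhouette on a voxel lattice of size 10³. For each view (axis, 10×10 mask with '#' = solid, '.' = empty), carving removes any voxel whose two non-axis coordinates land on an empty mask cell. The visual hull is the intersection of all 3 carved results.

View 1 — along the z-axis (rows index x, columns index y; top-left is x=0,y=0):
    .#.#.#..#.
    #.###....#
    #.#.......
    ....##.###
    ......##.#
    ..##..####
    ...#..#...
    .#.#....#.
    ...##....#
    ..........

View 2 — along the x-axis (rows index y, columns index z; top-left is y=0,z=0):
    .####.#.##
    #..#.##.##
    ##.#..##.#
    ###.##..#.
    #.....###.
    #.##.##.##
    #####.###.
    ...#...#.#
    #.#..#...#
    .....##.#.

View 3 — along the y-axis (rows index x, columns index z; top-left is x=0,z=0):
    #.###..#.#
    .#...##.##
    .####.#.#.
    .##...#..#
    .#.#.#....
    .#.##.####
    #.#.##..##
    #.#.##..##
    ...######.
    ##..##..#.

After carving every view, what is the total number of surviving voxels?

start: 10×10×10 = 1000 voxels
V1 z: intersect with XY mask (33 set) -- 330 left
V2 x: intersect with YZ mask (54 set) -- 170 left
V3 y: intersect with XZ mask (54 set) -- 100 left

100 voxels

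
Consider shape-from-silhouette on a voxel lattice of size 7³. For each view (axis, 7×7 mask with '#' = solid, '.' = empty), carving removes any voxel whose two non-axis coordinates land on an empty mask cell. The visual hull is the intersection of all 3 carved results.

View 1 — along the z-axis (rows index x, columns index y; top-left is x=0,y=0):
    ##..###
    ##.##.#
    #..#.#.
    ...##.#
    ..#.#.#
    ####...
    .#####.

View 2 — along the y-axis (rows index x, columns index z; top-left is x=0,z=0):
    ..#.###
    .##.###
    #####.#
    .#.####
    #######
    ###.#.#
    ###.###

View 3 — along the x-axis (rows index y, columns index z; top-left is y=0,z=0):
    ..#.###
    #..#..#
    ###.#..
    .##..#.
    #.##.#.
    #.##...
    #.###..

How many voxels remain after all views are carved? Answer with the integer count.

initial block: 7^3 = 343
[1] z-view keeps 28 columns → grid now 196
[2] y-view keeps 38 columns → grid now 149
[3] x-view keeps 25 columns → grid now 73

|visual hull| = 73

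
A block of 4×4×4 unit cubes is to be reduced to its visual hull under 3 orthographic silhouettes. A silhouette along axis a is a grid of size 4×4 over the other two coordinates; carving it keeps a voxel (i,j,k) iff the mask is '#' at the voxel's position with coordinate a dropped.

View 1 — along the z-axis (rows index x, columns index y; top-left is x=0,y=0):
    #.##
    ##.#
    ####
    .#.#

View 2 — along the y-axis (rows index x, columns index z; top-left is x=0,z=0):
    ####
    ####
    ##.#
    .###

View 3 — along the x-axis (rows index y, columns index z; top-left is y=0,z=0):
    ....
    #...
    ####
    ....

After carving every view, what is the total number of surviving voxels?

voxel count = 9

before carving: 64 voxels (4×4×4)
after view 1 [z-axis, 12 of 16 cells solid] → remaining = 48
after view 2 [y-axis, 14 of 16 cells solid] → remaining = 42
after view 3 [x-axis, 5 of 16 cells solid] → remaining = 9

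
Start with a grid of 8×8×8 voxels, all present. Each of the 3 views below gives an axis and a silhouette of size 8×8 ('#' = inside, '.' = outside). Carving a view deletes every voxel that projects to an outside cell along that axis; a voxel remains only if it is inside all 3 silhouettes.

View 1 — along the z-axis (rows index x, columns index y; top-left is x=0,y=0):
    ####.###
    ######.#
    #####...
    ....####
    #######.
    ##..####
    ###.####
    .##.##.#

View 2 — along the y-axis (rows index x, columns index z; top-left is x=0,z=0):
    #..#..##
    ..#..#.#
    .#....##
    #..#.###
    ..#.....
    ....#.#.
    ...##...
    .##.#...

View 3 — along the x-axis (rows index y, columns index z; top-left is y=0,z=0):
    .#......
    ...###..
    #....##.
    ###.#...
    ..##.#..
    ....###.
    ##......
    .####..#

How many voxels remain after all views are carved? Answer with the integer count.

full grid |V| = 512
  1. axis=2 (XY plane), |mask|=48  ⇒  voxels=384
  2. axis=1 (XZ plane), |mask|=23  ⇒  voxels=132
  3. axis=0 (YZ plane), |mask|=24  ⇒  voxels=44

remaining voxels: 44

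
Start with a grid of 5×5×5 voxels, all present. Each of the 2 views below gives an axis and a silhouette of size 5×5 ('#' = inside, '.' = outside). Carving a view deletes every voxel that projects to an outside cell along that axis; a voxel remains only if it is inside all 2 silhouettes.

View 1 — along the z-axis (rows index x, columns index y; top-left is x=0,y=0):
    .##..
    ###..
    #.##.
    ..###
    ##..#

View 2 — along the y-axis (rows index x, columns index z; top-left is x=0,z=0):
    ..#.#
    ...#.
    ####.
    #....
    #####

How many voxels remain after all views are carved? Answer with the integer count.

|visual hull| = 37

start: 5×5×5 = 125 voxels
  1. axis=2 (XY plane), |mask|=14  ⇒  voxels=70
  2. axis=1 (XZ plane), |mask|=13  ⇒  voxels=37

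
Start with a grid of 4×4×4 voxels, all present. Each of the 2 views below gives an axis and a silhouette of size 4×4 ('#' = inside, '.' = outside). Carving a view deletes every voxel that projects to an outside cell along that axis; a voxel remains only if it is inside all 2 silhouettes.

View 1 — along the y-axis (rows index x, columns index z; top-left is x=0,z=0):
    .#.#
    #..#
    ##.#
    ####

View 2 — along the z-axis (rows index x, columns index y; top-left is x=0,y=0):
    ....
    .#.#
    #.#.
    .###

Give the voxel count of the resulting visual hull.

voxel count = 22

start: 4×4×4 = 64 voxels
carve view 1 (along y, XZ-mask fill 11/16): 44 voxels remain
carve view 2 (along z, XY-mask fill 7/16): 22 voxels remain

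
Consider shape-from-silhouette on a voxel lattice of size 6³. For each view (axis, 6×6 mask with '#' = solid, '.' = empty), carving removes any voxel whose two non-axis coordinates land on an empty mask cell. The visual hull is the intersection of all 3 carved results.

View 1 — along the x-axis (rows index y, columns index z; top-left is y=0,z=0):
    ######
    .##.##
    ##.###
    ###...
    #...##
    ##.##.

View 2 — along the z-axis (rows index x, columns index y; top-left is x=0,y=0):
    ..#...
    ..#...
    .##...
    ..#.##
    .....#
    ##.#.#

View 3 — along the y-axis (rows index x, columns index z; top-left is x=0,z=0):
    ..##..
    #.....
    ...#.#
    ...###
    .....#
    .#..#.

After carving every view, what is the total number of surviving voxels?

19 voxels

full grid |V| = 216
after view 1 [x-axis, 25 of 36 cells solid] → remaining = 150
after view 2 [z-axis, 12 of 36 cells solid] → remaining = 52
after view 3 [y-axis, 11 of 36 cells solid] → remaining = 19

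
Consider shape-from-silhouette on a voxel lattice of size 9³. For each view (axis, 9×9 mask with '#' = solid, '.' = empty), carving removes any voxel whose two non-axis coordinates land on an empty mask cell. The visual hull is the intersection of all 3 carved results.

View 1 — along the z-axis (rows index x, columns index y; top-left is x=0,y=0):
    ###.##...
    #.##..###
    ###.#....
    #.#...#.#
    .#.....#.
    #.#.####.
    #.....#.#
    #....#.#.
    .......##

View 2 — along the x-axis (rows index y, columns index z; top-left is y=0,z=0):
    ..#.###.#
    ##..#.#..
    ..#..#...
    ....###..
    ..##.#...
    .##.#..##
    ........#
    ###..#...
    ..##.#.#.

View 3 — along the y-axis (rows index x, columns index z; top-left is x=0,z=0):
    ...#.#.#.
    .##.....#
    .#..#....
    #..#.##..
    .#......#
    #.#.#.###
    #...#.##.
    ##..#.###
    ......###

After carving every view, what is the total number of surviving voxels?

before carving: 729 voxels (9×9×9)
[1] z-view keeps 35 columns → grid now 315
[2] x-view keeps 31 columns → grid now 124
[3] y-view keeps 33 columns → grid now 48

voxel count = 48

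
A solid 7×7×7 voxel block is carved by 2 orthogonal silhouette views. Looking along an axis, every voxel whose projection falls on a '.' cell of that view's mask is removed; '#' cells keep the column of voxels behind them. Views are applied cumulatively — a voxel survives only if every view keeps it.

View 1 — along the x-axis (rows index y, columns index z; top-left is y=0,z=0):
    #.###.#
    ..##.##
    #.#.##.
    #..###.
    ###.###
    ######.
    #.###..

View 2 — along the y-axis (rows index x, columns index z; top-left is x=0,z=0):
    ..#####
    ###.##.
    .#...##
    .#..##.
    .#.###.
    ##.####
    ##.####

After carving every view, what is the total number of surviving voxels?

start: 7×7×7 = 343 voxels
step 1: project along x, AND mask (33/49) → |grid| = 231
step 2: project along y, AND mask (32/49) → |grid| = 145

|visual hull| = 145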